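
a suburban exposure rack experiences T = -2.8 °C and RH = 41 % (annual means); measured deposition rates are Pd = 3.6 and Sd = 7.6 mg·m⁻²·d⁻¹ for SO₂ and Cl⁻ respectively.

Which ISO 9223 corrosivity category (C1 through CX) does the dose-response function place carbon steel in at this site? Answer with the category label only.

carbon steel: T≤10 °C ⇒ hinge +0.150·(-2.8−10) = -1.9200
  sulphur-dioxide contribution → 1.147 μm/a
  chloride contribution → 1.241 μm/a
  ⇒ r_corr(carbon steel) = 2.388 μm/a
Category bounds: 1.3…25 μm/a bracket r_corr ⇒ C2

C2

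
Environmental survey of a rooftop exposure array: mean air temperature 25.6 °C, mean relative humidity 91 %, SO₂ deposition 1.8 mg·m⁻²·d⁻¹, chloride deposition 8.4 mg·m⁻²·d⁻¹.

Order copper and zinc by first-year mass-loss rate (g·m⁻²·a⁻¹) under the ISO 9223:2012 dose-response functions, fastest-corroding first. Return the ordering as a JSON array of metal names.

copper: T>10 °C ⇒ hinge -0.080·(25.6−10) = -1.2480
  Pd branch = 0.0053·Pd^0.26·e^(0.059·RH+f) = 0.3805 μm/a
  Sd branch = 0.01025·Sd^0.27·e^(0.036·RH+0.049·T) = 1.69 μm/a
  r_corr = 0.3805 + 1.69 = 2.07 μm/a
  mass loss = 2.07 μm/a × 8.96 g/cm³ = 18.55 g·m⁻²·a⁻¹
zinc: temperature factor f = -0.071·(15.6) = -1.1076
  SO₂ term: 0.0129·1.8^0.44·exp(0.046·91-1.1076) = 0.3629
  Cl⁻ term: 0.0175·8.4^0.57·exp(0.008·91+0.085·25.6) = 1.074
  sum: 0.3629 + 1.074 → r_corr = 1.437 μm/a
  mass loss = 1.437 μm/a × 7.14 g/cm³ = 10.26 g·m⁻²·a⁻¹
Ordering by g·m⁻²·a⁻¹: copper (18.5) > zinc (10.3)

["copper", "zinc"]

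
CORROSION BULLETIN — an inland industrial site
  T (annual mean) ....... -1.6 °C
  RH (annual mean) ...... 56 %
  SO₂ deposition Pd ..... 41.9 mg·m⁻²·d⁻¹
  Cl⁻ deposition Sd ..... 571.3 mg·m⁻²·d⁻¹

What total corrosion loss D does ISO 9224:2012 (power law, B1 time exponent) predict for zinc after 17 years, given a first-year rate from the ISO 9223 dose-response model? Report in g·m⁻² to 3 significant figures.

D(17) = 104 g·m⁻²

zinc: f(T) = +0.038·(T−10) [T≤10 °C] = -0.4408
  SO₂ term: 0.0129·41.9^0.44·exp(0.046·56-0.4408) = 0.5645
  Sd branch = 0.0175·Sd^0.57·e^(0.008·RH+0.085·T) = 0.8911 μm/a
  r_corr = 0.5645 + 0.8911 = 1.456 μm/a
Power-law: D(17) = r_corr · 17^0.813
  D(17) = 1.456 × 17^0.813 = 1.456 × 10.01 = 14.57 μm
  Mass loss = 14.57 μm × 7.14 g/cm³ = 104 g·m⁻²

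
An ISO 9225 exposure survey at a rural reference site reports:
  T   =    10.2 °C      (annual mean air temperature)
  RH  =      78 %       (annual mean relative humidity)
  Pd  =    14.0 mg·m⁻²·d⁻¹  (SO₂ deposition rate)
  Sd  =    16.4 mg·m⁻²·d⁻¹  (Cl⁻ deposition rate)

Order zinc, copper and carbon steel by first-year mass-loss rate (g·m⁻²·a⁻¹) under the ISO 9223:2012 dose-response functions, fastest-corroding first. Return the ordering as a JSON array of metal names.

["carbon steel", "copper", "zinc"]

zinc: T>10 °C ⇒ hinge -0.071·(10.2−10) = -0.0142
  SO₂ term: 0.0129·14.0^0.44·exp(0.046·78-0.0142) = 1.469
  Cl⁻ term: 0.0175·16.4^0.57·exp(0.008·78+0.085·10.2) = 0.3829
  r_corr = 1.469 + 0.3829 = 1.852 μm/a
  mass loss = 1.852 μm/a × 7.14 g/cm³ = 13.22 g·m⁻²·a⁻¹
copper: temperature factor f = -0.080·(0.2) = -0.0160
  SO₂ term: 0.0053·14.0^0.26·exp(0.059·78-0.0160) = 1.033
  Sd branch = 0.01025·Sd^0.27·e^(0.036·RH+0.049·T) = 0.5961 μm/a
  sum: 1.033 + 0.5961 → r_corr = 1.629 μm/a
  mass loss = 1.629 μm/a × 8.96 g/cm³ = 14.59 g·m⁻²·a⁻¹
carbon steel: temperature factor f = -0.054·(0.2) = -0.0108
  SO₂ term: 1.77·14.0^0.52·exp(0.02·78-0.0108) = 32.87
  Cl⁻ term: 0.102·16.4^0.62·exp(0.033·78+0.04·10.2) = 11.4
  r_corr = 32.87 + 11.4 = 44.27 μm/a
  mass loss = 44.27 μm/a × 7.85 g/cm³ = 347.5 g·m⁻²·a⁻¹
Ordering by g·m⁻²·a⁻¹: carbon steel (347) > copper (14.6) > zinc (13.2)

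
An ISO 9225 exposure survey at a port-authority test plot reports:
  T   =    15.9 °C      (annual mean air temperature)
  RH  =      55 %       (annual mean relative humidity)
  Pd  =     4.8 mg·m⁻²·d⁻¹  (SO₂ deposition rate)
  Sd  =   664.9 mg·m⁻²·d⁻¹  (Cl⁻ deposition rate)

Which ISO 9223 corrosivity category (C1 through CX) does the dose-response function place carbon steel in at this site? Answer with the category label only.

carbon steel: temperature factor f = -0.054·(5.9) = -0.3186
  Pd branch = 1.77·Pd^0.52·e^(0.02·RH+f) = 8.741 μm/a
  Cl⁻ term: 0.102·664.9^0.62·exp(0.033·55+0.04·15.9) = 66.55
  sum: 8.741 + 66.55 → r_corr = 75.29 μm/a
ISO 9223 Table 2 (carbon steel): 50 < 75.3 ≤ 80 μm/a ⇒ C4

C4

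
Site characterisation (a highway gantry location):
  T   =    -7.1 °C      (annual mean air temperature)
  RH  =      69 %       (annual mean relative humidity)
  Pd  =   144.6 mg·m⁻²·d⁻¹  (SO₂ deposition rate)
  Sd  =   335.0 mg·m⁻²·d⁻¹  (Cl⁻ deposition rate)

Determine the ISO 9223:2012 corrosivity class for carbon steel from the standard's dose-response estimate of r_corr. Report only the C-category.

C3

carbon steel: T≤10 °C ⇒ hinge +0.150·(-7.1−10) = -2.5650
  SO₂ term: 1.77·144.6^0.52·exp(0.02·69-2.5650) = 7.188
  Cl⁻ term: 0.102·335.0^0.62·exp(0.033·69+0.04·-7.1) = 27.52
  r_corr = 7.188 + 27.52 = 34.71 μm/a
34.7 μm/a falls in (25, 50] for carbon steel → category C3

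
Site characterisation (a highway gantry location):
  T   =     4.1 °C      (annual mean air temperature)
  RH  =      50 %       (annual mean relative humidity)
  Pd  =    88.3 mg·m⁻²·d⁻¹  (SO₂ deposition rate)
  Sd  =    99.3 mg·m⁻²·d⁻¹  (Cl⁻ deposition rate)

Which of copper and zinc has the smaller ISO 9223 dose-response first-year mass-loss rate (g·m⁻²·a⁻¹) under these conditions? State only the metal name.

copper: T≤10 °C ⇒ hinge +0.126·(4.1−10) = -0.7434
  sulphur-dioxide contribution → 0.1544 μm/a
  chloride contribution → 0.2623 μm/a
  ⇒ r_corr(copper) = 0.4167 μm/a
  mass loss = 0.4167 μm/a × 8.96 g/cm³ = 3.734 g·m⁻²·a⁻¹
zinc: temperature factor f = +0.038·(-5.9) = -0.2242
  sulphur-dioxide contribution → 0.7384 μm/a
  chloride contribution → 0.5086 μm/a
  ⇒ r_corr(zinc) = 1.247 μm/a
  mass loss = 1.247 μm/a × 7.14 g/cm³ = 8.904 g·m⁻²·a⁻¹
Ordering by g·m⁻²·a⁻¹: zinc (8.9) > copper (3.73)

copper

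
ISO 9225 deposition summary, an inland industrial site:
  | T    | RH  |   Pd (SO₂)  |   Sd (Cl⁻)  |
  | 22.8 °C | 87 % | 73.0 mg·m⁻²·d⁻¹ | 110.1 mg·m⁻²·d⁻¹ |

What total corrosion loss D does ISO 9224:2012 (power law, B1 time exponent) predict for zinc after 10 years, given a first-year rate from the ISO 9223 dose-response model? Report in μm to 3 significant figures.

D(10) = 35.3 μm

zinc: f(T) = -0.071·(T−10) [T>10 °C] = -0.9088
  sulphur-dioxide contribution → 1.879 μm/a
  chloride contribution → 3.555 μm/a
  ⇒ r_corr(zinc) = 5.433 μm/a
Power-law: D(10) = r_corr · 10^0.813
  D(10) = 5.433 × 10^0.813 = 5.433 × 6.501 = 35.32 μm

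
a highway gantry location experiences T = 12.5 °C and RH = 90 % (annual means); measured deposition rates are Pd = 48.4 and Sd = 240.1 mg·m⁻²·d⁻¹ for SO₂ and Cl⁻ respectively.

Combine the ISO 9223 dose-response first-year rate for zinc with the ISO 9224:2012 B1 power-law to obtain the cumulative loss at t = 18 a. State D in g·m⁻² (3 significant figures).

zinc: temperature factor f = -0.071·(2.5) = -0.1775
  sulphur-dioxide contribution → 3.74 μm/a
  chloride contribution → 2.366 μm/a
  ⇒ r_corr(zinc) = 6.105 μm/a
ISO 9224: D(t) = r_corr · t^b with b = 0.813 (zinc, B1)
  D(18) = 6.105 × 18^0.813 = 6.105 × 10.48 = 64.01 μm
  Mass loss = 64.01 μm × 7.14 g/cm³ = 457 g·m⁻²

D(18) = 457 g·m⁻²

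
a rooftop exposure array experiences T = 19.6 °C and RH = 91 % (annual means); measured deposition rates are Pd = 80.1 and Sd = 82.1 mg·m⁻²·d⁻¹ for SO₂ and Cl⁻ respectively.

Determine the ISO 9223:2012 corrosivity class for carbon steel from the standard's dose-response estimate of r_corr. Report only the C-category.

carbon steel: T>10 °C ⇒ hinge -0.054·(19.6−10) = -0.5184
  sulphur-dioxide contribution → 63.55 μm/a
  chloride contribution → 69.21 μm/a
  ⇒ r_corr(carbon steel) = 132.8 μm/a
Category bounds: 80…200 μm/a bracket r_corr ⇒ C5

C5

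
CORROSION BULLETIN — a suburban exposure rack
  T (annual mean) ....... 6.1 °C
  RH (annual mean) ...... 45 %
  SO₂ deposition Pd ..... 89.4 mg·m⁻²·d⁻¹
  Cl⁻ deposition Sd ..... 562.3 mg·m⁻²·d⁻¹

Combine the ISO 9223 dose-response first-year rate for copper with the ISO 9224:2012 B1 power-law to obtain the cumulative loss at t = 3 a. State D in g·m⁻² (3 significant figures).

copper: T≤10 °C ⇒ hinge +0.126·(6.1−10) = -0.4914
  sulphur-dioxide contribution → 0.1483 μm/a
  chloride contribution → 0.386 μm/a
  ⇒ r_corr(copper) = 0.5343 μm/a
ISO 9224: D(t) = r_corr · t^b with b = 0.667 (copper, B1)
  D(3) = 0.5343 × 3^0.667 = 0.5343 × 2.081 = 1.112 μm
  Mass loss = 1.112 μm × 8.96 g/cm³ = 9.962 g·m⁻²

D(3) = 9.96 g·m⁻²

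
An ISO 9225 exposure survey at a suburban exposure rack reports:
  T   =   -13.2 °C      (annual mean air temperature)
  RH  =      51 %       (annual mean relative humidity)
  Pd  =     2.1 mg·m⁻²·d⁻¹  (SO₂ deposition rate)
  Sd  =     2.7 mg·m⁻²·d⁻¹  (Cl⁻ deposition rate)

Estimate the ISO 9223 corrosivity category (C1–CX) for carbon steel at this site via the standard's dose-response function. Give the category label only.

C1

carbon steel: T≤10 °C ⇒ hinge +0.150·(-13.2−10) = -3.4800
  Pd branch = 1.77·Pd^0.52·e^(0.02·RH+f) = 0.2224 μm/a
  Sd branch = 0.102·Sd^0.62·e^(0.033·RH+0.04·T) = 0.5993 μm/a
  sum: 0.2224 + 0.5993 → r_corr = 0.8217 μm/a
Category bounds: 0…1.3 μm/a bracket r_corr ⇒ C1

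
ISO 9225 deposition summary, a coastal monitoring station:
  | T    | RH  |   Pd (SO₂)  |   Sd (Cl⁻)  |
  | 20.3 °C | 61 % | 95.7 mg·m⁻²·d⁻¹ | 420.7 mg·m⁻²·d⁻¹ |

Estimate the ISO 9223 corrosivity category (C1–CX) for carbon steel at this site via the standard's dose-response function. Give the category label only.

C5

carbon steel: temperature factor f = -0.054·(10.3) = -0.5562
  sulphur-dioxide contribution → 36.84 μm/a
  chloride contribution → 72.84 μm/a
  total first-year rate 109.7 μm/a
110 μm/a falls in (80, 200] for carbon steel → category C5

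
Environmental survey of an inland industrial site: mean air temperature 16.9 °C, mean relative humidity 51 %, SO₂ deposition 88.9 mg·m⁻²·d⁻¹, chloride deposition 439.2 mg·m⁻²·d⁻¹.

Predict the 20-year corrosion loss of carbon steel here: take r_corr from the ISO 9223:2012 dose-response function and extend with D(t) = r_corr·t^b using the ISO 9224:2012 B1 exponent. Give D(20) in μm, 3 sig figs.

carbon steel: temperature factor f = -0.054·(6.9) = -0.3726
  Pd branch = 1.77·Pd^0.52·e^(0.02·RH+f) = 34.88 μm/a
  Sd branch = 0.102·Sd^0.62·e^(0.033·RH+0.04·T) = 46.94 μm/a
  r_corr = 34.88 + 46.94 = 81.82 μm/a
ISO 9224: D(t) = r_corr · t^b with b = 0.523 (carbon steel, B1)
  D(20) = 81.82 × 20^0.523 = 81.82 × 4.791 = 392 μm

D(20) = 392 μm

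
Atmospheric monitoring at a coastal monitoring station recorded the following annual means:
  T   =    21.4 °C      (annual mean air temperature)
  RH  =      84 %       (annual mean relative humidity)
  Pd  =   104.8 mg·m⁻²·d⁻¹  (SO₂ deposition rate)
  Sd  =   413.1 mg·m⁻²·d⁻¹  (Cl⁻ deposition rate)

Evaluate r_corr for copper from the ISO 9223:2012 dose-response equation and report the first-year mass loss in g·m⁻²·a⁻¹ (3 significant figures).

r_corr = 36.5 g·m⁻²·a⁻¹

copper: T>10 °C ⇒ hinge -0.080·(21.4−10) = -0.9120
  sulphur-dioxide contribution → 1.014 μm/a
  chloride contribution → 3.06 μm/a
  total first-year rate 4.074 μm/a
Convert to mass loss: 4.074 μm/a × 8.96 g/cm³ = 36.5 g·m⁻²·a⁻¹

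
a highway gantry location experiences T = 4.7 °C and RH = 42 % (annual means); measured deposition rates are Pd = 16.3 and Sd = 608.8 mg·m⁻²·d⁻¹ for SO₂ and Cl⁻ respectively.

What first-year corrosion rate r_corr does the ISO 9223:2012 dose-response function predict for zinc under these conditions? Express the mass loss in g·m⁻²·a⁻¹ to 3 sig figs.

r_corr = 11.9 g·m⁻²·a⁻¹

zinc: f(T) = +0.038·(T−10) [T≤10 °C] = -0.2014
  SO₂ term: 0.0129·16.3^0.44·exp(0.046·42-0.2014) = 0.2486
  Cl⁻ term: 0.0175·608.8^0.57·exp(0.008·42+0.085·4.7) = 1.411
  sum: 0.2486 + 1.411 → r_corr = 1.66 μm/a
Convert to mass loss: 1.66 μm/a × 7.14 g/cm³ = 11.85 g·m⁻²·a⁻¹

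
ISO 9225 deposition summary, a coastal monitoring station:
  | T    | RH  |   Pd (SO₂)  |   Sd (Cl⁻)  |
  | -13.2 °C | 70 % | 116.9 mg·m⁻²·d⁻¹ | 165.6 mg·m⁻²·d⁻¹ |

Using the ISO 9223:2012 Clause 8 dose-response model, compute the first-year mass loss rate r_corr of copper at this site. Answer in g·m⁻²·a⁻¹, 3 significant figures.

copper: T≤10 °C ⇒ hinge +0.126·(-13.2−10) = -2.9232
  Pd branch = 0.0053·Pd^0.26·e^(0.059·RH+f) = 0.0611 μm/a
  Sd branch = 0.01025·Sd^0.27·e^(0.036·RH+0.049·T) = 0.2651 μm/a
  sum: 0.0611 + 0.2651 → r_corr = 0.3262 μm/a
Convert to mass loss: 0.3262 μm/a × 8.96 g/cm³ = 2.923 g·m⁻²·a⁻¹

r_corr = 2.92 g·m⁻²·a⁻¹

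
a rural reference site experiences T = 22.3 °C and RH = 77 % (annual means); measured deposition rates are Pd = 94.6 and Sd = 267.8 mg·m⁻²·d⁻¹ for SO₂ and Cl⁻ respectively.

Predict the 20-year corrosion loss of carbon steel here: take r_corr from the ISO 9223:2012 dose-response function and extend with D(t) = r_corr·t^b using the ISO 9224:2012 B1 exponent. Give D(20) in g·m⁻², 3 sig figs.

D(20) = 5.51e+03 g·m⁻²

carbon steel: T>10 °C ⇒ hinge -0.054·(22.3−10) = -0.6642
  SO₂ term: 1.77·94.6^0.52·exp(0.02·77-0.6642) = 45.27
  Sd branch = 0.102·Sd^0.62·e^(0.033·RH+0.04·T) = 101.1 μm/a
  r_corr = 45.27 + 101.1 = 146.4 μm/a
Power-law: D(20) = r_corr · 20^0.523
  D(20) = 146.4 × 20^0.523 = 146.4 × 4.791 = 701.3 μm
  Mass loss = 701.3 μm × 7.85 g/cm³ = 5505 g·m⁻²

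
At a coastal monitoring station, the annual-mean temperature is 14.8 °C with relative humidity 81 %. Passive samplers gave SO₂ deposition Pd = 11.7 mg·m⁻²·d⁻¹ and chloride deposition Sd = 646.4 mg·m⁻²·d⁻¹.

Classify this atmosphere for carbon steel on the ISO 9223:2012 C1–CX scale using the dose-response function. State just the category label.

carbon steel: f(T) = -0.054·(T−10) [T>10 °C] = -0.2592
  Pd branch = 1.77·Pd^0.52·e^(0.02·RH+f) = 24.8 μm/a
  Cl⁻ term: 0.102·646.4^0.62·exp(0.033·81+0.04·14.8) = 147.6
  r_corr = 24.8 + 147.6 = 172.4 μm/a
172 μm/a falls in (80, 200] for carbon steel → category C5

C5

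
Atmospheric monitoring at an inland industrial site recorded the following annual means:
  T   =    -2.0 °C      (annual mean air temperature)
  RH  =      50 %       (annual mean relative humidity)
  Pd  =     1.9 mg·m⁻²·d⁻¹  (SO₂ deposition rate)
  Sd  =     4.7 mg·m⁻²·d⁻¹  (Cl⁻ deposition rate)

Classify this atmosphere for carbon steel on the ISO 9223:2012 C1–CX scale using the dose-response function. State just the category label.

C2

carbon steel: f(T) = +0.150·(T−10) [T≤10 °C] = -1.8000
  SO₂ term: 1.77·1.9^0.52·exp(0.02·50-1.8000) = 1.11
  Cl⁻ term: 0.102·4.7^0.62·exp(0.033·50+0.04·-2.0) = 1.28
  r_corr = 1.11 + 1.28 = 2.39 μm/a
2.39 μm/a falls in (1.3, 25] for carbon steel → category C2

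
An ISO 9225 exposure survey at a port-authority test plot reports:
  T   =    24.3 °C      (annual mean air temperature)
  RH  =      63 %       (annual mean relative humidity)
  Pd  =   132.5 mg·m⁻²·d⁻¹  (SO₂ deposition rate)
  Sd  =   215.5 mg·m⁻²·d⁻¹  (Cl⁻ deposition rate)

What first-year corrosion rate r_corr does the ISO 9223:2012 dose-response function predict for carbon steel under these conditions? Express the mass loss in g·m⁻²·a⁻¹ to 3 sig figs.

r_corr = 761 g·m⁻²·a⁻¹

carbon steel: T>10 °C ⇒ hinge -0.054·(24.3−10) = -0.7722
  SO₂ term: 1.77·132.5^0.52·exp(0.02·63-0.7722) = 36.59
  Cl⁻ term: 0.102·215.5^0.62·exp(0.033·63+0.04·24.3) = 60.31
  r_corr = 36.59 + 60.31 = 96.9 μm/a
Convert to mass loss: 96.9 μm/a × 7.85 g/cm³ = 760.7 g·m⁻²·a⁻¹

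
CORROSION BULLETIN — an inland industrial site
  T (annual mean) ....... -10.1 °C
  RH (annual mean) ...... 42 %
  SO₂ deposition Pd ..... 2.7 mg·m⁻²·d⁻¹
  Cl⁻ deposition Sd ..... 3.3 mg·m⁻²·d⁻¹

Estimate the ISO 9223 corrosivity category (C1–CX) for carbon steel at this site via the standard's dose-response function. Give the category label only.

carbon steel: temperature factor f = +0.150·(-20.1) = -3.0150
  SO₂ term: 1.77·2.7^0.52·exp(0.02·42-3.0150) = 0.337
  Cl⁻ term: 0.102·3.3^0.62·exp(0.033·42+0.04·-10.1) = 0.5709
  sum: 0.337 + 0.5709 → r_corr = 0.9079 μm/a
ISO 9223 Table 2 (carbon steel): 0 < 0.908 ≤ 1.3 μm/a ⇒ C1

C1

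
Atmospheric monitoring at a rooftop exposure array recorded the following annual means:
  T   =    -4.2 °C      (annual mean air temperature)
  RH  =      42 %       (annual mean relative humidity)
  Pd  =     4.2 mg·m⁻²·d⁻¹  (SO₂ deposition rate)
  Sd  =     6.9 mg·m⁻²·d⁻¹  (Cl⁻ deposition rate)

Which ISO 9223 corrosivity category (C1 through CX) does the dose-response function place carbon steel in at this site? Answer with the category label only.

C2

carbon steel: T≤10 °C ⇒ hinge +0.150·(-4.2−10) = -2.1300
  Pd branch = 1.77·Pd^0.52·e^(0.02·RH+f) = 1.028 μm/a
  Cl⁻ term: 0.102·6.9^0.62·exp(0.033·42+0.04·-4.2) = 1.142
  sum: 1.028 + 1.142 → r_corr = 2.17 μm/a
2.17 μm/a falls in (1.3, 25] for carbon steel → category C2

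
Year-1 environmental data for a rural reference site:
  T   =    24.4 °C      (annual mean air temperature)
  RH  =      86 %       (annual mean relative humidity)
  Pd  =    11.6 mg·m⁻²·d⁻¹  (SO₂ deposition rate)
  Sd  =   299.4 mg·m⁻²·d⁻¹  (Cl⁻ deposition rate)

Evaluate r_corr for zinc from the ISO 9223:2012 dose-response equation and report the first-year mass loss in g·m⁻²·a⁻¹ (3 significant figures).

zinc: temperature factor f = -0.071·(14.4) = -1.0224
  SO₂ term: 0.0129·11.6^0.44·exp(0.046·86-1.0224) = 0.7128
  Cl⁻ term: 0.0175·299.4^0.57·exp(0.008·86+0.085·24.4) = 7.145
  r_corr = 0.7128 + 7.145 = 7.858 μm/a
Convert to mass loss: 7.858 μm/a × 7.14 g/cm³ = 56.11 g·m⁻²·a⁻¹

r_corr = 56.1 g·m⁻²·a⁻¹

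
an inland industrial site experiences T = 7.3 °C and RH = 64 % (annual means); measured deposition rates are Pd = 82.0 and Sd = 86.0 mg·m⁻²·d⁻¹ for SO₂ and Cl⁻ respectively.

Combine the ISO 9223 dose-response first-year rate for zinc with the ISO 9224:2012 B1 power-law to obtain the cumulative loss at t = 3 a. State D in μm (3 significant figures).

zinc: T≤10 °C ⇒ hinge +0.038·(7.3−10) = -0.1026
  Pd branch = 0.0129·Pd^0.44·e^(0.046·RH+f) = 1.537 μm/a
  Cl⁻ term: 0.0175·86.0^0.57·exp(0.008·64+0.085·7.3) = 0.6879
  sum: 1.537 + 0.6879 → r_corr = 2.225 μm/a
Power-law: D(3) = r_corr · 3^0.813
  D(3) = 2.225 × 3^0.813 = 2.225 × 2.443 = 5.435 μm

D(3) = 5.44 μm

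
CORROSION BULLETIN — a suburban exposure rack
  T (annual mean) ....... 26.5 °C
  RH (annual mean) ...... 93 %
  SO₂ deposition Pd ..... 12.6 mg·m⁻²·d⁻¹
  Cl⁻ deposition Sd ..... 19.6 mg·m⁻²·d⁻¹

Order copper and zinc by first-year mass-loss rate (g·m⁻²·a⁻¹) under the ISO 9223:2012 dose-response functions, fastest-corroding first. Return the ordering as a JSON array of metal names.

["copper", "zinc"]

copper: f(T) = -0.080·(T−10) [T>10 °C] = -1.3200
  SO₂ term: 0.0053·12.6^0.26·exp(0.059·93-1.3200) = 0.6608
  Sd branch = 0.01025·Sd^0.27·e^(0.036·RH+0.049·T) = 2.386 μm/a
  sum: 0.6608 + 2.386 → r_corr = 3.046 μm/a
  mass loss = 3.046 μm/a × 8.96 g/cm³ = 27.3 g·m⁻²·a⁻¹
zinc: T>10 °C ⇒ hinge -0.071·(26.5−10) = -1.1715
  Pd branch = 0.0129·Pd^0.44·e^(0.046·RH+f) = 0.8788 μm/a
  Cl⁻ term: 0.0175·19.6^0.57·exp(0.008·93+0.085·26.5) = 1.91
  r_corr = 0.8788 + 1.91 = 2.789 μm/a
  mass loss = 2.789 μm/a × 7.14 g/cm³ = 19.91 g·m⁻²·a⁻¹
Ordering by g·m⁻²·a⁻¹: copper (27.3) > zinc (19.9)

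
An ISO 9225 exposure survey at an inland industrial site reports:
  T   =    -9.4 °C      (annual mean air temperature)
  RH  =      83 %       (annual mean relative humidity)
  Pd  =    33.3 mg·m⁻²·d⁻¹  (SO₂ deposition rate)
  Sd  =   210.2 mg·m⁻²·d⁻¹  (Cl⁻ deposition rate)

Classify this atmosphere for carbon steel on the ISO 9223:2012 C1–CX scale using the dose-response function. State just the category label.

C3

carbon steel: f(T) = +0.150·(T−10) [T≤10 °C] = -2.9100
  sulphur-dioxide contribution → 3.139 μm/a
  chloride contribution → 29.84 μm/a
  ⇒ r_corr(carbon steel) = 32.98 μm/a
ISO 9223 Table 2 (carbon steel): 25 < 33 ≤ 50 μm/a ⇒ C3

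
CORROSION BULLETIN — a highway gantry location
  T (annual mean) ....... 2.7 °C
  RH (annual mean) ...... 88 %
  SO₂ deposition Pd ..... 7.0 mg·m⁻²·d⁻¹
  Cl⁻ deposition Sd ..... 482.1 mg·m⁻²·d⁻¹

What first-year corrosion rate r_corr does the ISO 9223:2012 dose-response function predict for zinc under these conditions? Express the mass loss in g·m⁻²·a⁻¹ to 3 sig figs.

r_corr = 20.2 g·m⁻²·a⁻¹

zinc: T≤10 °C ⇒ hinge +0.038·(2.7−10) = -0.2774
  SO₂ term: 0.0129·7.0^0.44·exp(0.046·88-0.2774) = 1.318
  Sd branch = 0.0175·Sd^0.57·e^(0.008·RH+0.085·T) = 1.506 μm/a
  sum: 1.318 + 1.506 → r_corr = 2.824 μm/a
Convert to mass loss: 2.824 μm/a × 7.14 g/cm³ = 20.17 g·m⁻²·a⁻¹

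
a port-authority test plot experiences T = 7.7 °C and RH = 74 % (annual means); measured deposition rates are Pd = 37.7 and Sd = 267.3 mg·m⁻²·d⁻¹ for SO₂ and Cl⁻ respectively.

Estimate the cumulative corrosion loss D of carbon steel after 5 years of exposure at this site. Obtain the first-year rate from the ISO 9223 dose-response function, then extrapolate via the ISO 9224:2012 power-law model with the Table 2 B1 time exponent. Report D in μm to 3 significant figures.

carbon steel: f(T) = +0.150·(T−10) [T≤10 °C] = -0.3450
  sulphur-dioxide contribution → 36.36 μm/a
  chloride contribution → 51.01 μm/a
  ⇒ r_corr(carbon steel) = 87.37 μm/a
Long-term exponent b (ISO 9224 Table 2, B1) = 0.523
  D(5) = 87.37 × 5^0.523 = 87.37 × 2.32 = 202.7 μm

D(5) = 203 μm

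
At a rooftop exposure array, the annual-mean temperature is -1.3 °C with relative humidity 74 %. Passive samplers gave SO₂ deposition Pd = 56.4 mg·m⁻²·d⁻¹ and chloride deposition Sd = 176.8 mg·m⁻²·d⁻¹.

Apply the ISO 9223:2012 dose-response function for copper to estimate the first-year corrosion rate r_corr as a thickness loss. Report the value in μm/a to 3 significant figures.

r_corr = 0.845 μm/a

copper: temperature factor f = +0.126·(-11.3) = -1.4238
  sulphur-dioxide contribution → 0.2867 μm/a
  chloride contribution → 0.5583 μm/a
  ⇒ r_corr(copper) = 0.8449 μm/a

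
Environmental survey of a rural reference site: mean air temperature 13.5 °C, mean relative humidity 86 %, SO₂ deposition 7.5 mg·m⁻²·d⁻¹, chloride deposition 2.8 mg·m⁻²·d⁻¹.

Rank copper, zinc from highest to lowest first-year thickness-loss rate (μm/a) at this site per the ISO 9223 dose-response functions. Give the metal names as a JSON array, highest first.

copper: temperature factor f = -0.080·(3.5) = -0.2800
  sulphur-dioxide contribution → 1.081 μm/a
  chloride contribution → 0.5799 μm/a
  ⇒ r_corr(copper) = 1.661 μm/a
zinc: f(T) = -0.071·(T−10) [T>10 °C] = -0.2485
  sulphur-dioxide contribution → 1.276 μm/a
  chloride contribution → 0.1973 μm/a
  total first-year rate 1.473 μm/a
Ordering by μm/a: copper (1.66) > zinc (1.47)

["copper", "zinc"]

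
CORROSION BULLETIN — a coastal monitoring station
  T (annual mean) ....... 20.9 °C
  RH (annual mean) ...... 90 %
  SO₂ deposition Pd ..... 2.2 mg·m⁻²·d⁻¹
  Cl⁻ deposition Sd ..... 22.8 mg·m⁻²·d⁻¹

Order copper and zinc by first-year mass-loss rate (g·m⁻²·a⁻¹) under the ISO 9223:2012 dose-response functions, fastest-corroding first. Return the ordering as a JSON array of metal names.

copper: T>10 °C ⇒ hinge -0.080·(20.9−10) = -0.8720
  SO₂ term: 0.0053·2.2^0.26·exp(0.059·90-0.8720) = 0.5504
  Cl⁻ term: 0.01025·22.8^0.27·exp(0.036·90+0.049·20.9) = 1.695
  r_corr = 0.5504 + 1.695 = 2.246 μm/a
  mass loss = 2.246 μm/a × 8.96 g/cm³ = 20.12 g·m⁻²·a⁻¹
zinc: f(T) = -0.071·(T−10) [T>10 °C] = -0.7739
  SO₂ term: 0.0129·2.2^0.44·exp(0.046·90-0.7739) = 0.5286
  Cl⁻ term: 0.0175·22.8^0.57·exp(0.008·90+0.085·20.9) = 1.263
  r_corr = 0.5286 + 1.263 = 1.791 μm/a
  mass loss = 1.791 μm/a × 7.14 g/cm³ = 12.79 g·m⁻²·a⁻¹
Ordering by g·m⁻²·a⁻¹: copper (20.1) > zinc (12.8)

["copper", "zinc"]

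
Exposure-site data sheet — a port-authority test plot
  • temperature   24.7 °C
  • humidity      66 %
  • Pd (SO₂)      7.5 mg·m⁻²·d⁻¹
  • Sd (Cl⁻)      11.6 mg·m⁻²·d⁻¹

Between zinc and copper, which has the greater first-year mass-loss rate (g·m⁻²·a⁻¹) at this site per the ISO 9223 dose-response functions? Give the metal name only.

zinc: temperature factor f = -0.071·(14.7) = -1.0437
  sulphur-dioxide contribution → 0.2295 μm/a
  chloride contribution → 0.9792 μm/a
  total first-year rate 1.209 μm/a
  mass loss = 1.209 μm/a × 7.14 g/cm³ = 8.631 g·m⁻²·a⁻¹
copper: f(T) = -0.080·(T−10) [T>10 °C] = -1.1760
  sulphur-dioxide contribution → 0.1356 μm/a
  chloride contribution → 0.7172 μm/a
  total first-year rate 0.8528 μm/a
  mass loss = 0.8528 μm/a × 8.96 g/cm³ = 7.641 g·m⁻²·a⁻¹
Ordering by g·m⁻²·a⁻¹: zinc (8.63) > copper (7.64)

zinc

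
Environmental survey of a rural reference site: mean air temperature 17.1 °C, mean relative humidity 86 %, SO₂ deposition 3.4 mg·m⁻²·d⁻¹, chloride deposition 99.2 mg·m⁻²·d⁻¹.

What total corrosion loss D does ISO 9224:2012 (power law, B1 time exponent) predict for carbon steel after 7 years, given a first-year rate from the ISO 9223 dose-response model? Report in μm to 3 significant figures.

D(7) = 200 μm

carbon steel: f(T) = -0.054·(T−10) [T>10 °C] = -0.3834
  Pd branch = 1.77·Pd^0.52·e^(0.02·RH+f) = 12.73 μm/a
  Cl⁻ term: 0.102·99.2^0.62·exp(0.033·86+0.04·17.1) = 59.71
  r_corr = 12.73 + 59.71 = 72.44 μm/a
Long-term exponent b (ISO 9224 Table 2, B1) = 0.523
  D(7) = 72.44 × 7^0.523 = 72.44 × 2.767 = 200.4 μm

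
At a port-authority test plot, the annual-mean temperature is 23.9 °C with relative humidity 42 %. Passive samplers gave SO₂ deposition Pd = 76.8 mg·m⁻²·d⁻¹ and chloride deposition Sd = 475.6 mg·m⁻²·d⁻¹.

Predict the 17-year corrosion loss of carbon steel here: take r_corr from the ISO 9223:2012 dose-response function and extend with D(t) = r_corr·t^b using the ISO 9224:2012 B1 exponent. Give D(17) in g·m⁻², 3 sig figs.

carbon steel: f(T) = -0.054·(T−10) [T>10 °C] = -0.7506
  Pd branch = 1.77·Pd^0.52·e^(0.02·RH+f) = 18.5 μm/a
  Sd branch = 0.102·Sd^0.62·e^(0.033·RH+0.04·T) = 48.49 μm/a
  r_corr = 18.5 + 48.49 = 66.99 μm/a
ISO 9224: D(t) = r_corr · t^b with b = 0.523 (carbon steel, B1)
  D(17) = 66.99 × 17^0.523 = 66.99 × 4.401 = 294.8 μm
  Mass loss = 294.8 μm × 7.85 g/cm³ = 2314 g·m⁻²

D(17) = 2.31e+03 g·m⁻²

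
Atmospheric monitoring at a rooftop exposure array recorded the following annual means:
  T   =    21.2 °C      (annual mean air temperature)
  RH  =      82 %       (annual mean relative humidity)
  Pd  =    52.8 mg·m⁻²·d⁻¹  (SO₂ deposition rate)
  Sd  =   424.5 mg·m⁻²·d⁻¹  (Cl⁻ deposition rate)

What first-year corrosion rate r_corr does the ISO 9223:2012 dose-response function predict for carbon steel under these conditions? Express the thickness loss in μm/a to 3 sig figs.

carbon steel: f(T) = -0.054·(T−10) [T>10 °C] = -0.6048
  Pd branch = 1.77·Pd^0.52·e^(0.02·RH+f) = 39.2 μm/a
  Cl⁻ term: 0.102·424.5^0.62·exp(0.033·82+0.04·21.2) = 151.8
  sum: 39.2 + 151.8 → r_corr = 191 μm/a

r_corr = 191 μm/a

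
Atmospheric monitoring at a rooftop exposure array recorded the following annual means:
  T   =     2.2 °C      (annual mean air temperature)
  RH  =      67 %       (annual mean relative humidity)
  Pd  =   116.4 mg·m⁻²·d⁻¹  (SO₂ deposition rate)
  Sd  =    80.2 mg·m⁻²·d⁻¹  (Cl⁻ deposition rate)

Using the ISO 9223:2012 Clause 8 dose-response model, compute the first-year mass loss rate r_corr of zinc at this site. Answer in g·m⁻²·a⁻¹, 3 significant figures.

r_corr = 15.2 g·m⁻²·a⁻¹

zinc: f(T) = +0.038·(T−10) [T≤10 °C] = -0.2964
  Pd branch = 0.0129·Pd^0.44·e^(0.046·RH+f) = 1.696 μm/a
  Cl⁻ term: 0.0175·80.2^0.57·exp(0.008·67+0.085·2.2) = 0.4389
  sum: 1.696 + 0.4389 → r_corr = 2.135 μm/a
Convert to mass loss: 2.135 μm/a × 7.14 g/cm³ = 15.24 g·m⁻²·a⁻¹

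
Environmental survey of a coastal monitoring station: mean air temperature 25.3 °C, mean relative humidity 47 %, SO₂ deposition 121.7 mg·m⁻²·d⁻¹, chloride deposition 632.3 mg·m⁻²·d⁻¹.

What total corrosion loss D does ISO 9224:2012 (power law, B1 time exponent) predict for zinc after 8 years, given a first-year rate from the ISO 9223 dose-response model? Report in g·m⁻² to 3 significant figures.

zinc: T>10 °C ⇒ hinge -0.071·(25.3−10) = -1.0863
  Pd branch = 0.0129·Pd^0.44·e^(0.046·RH+f) = 0.3128 μm/a
  Cl⁻ term: 0.0175·632.3^0.57·exp(0.008·47+0.085·25.3) = 8.646
  r_corr = 0.3128 + 8.646 = 8.959 μm/a
Long-term exponent b (ISO 9224 Table 2, B1) = 0.813
  D(8) = 8.959 × 8^0.813 = 8.959 × 5.423 = 48.58 μm
  Mass loss = 48.58 μm × 7.14 g/cm³ = 346.9 g·m⁻²

D(8) = 347 g·m⁻²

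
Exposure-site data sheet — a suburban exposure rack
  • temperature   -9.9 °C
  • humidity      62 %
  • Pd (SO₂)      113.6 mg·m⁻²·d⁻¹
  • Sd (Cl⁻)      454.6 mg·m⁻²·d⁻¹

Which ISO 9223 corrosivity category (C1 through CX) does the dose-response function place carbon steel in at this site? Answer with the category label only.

C3

carbon steel: T≤10 °C ⇒ hinge +0.150·(-9.9−10) = -2.9850
  Pd branch = 1.77·Pd^0.52·e^(0.02·RH+f) = 3.622 μm/a
  Cl⁻ term: 0.102·454.6^0.62·exp(0.033·62+0.04·-9.9) = 23.6
  r_corr = 3.622 + 23.6 = 27.22 μm/a
27.2 μm/a falls in (25, 50] for carbon steel → category C3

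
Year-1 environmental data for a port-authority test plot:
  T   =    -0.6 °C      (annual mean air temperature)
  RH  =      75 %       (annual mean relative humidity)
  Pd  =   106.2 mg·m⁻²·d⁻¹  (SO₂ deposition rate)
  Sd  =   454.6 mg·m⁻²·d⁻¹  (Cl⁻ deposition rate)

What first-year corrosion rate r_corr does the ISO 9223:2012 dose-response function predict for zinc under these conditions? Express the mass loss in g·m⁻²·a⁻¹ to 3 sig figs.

zinc: T≤10 °C ⇒ hinge +0.038·(-0.6−10) = -0.4028
  Pd branch = 0.0129·Pd^0.44·e^(0.046·RH+f) = 2.116 μm/a
  Sd branch = 0.0175·Sd^0.57·e^(0.008·RH+0.085·T) = 0.9915 μm/a
  sum: 2.116 + 0.9915 → r_corr = 3.107 μm/a
Convert to mass loss: 3.107 μm/a × 7.14 g/cm³ = 22.19 g·m⁻²·a⁻¹

r_corr = 22.2 g·m⁻²·a⁻¹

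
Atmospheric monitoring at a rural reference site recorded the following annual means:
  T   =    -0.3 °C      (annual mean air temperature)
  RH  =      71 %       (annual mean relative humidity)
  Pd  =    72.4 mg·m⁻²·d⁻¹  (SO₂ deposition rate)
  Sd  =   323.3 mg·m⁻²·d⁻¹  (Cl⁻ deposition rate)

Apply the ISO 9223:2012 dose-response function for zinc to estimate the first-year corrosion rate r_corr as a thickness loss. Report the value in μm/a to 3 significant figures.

zinc: temperature factor f = +0.038·(-10.3) = -0.3914
  sulphur-dioxide contribution → 1.504 μm/a
  chloride contribution → 0.8112 μm/a
  ⇒ r_corr(zinc) = 2.315 μm/a

r_corr = 2.32 μm/a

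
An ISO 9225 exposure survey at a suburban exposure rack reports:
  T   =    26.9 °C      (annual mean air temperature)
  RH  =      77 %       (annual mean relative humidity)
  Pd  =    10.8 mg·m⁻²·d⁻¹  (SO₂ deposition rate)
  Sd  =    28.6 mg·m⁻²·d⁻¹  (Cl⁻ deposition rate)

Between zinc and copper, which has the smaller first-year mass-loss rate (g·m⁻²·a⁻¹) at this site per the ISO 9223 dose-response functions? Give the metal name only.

zinc: f(T) = -0.071·(T−10) [T>10 °C] = -1.1999
  SO₂ term: 0.0129·10.8^0.44·exp(0.046·77-1.1999) = 0.3823
  Cl⁻ term: 0.0175·28.6^0.57·exp(0.008·77+0.085·26.9) = 2.156
  r_corr = 0.3823 + 2.156 = 2.539 μm/a
  mass loss = 2.539 μm/a × 7.14 g/cm³ = 18.13 g·m⁻²·a⁻¹
copper: temperature factor f = -0.080·(16.9) = -1.3520
  Pd branch = 0.0053·Pd^0.26·e^(0.059·RH+f) = 0.2392 μm/a
  Sd branch = 0.01025·Sd^0.27·e^(0.036·RH+0.049·T) = 1.514 μm/a
  r_corr = 0.2392 + 1.514 = 1.754 μm/a
  mass loss = 1.754 μm/a × 8.96 g/cm³ = 15.71 g·m⁻²·a⁻¹
Ordering by g·m⁻²·a⁻¹: zinc (18.1) > copper (15.7)

copper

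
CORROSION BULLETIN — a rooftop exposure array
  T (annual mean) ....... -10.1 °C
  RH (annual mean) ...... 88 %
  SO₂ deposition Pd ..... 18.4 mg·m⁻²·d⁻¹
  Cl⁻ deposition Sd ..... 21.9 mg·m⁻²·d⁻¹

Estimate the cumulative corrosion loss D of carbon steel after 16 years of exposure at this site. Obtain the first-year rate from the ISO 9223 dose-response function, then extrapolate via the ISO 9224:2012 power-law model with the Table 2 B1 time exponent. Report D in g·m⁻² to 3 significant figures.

carbon steel: f(T) = +0.150·(T−10) [T≤10 °C] = -3.0150
  sulphur-dioxide contribution → 2.294 μm/a
  chloride contribution → 8.422 μm/a
  total first-year rate 10.72 μm/a
Power-law: D(16) = r_corr · 16^0.523
  D(16) = 10.72 × 16^0.523 = 10.72 × 4.263 = 45.69 μm
  Mass loss = 45.69 μm × 7.85 g/cm³ = 358.6 g·m⁻²

D(16) = 359 g·m⁻²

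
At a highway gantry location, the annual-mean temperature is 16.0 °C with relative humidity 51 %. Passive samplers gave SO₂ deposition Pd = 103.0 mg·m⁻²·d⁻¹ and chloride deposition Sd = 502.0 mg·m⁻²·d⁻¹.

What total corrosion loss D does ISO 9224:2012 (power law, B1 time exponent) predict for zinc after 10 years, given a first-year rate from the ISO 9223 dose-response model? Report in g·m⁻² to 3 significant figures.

D(10) = 196 g·m⁻²

zinc: f(T) = -0.071·(T−10) [T>10 °C] = -0.4260
  sulphur-dioxide contribution → 0.6762 μm/a
  chloride contribution → 3.55 μm/a
  total first-year rate 4.227 μm/a
Power-law: D(10) = r_corr · 10^0.813
  D(10) = 4.227 × 10^0.813 = 4.227 × 6.501 = 27.48 μm
  Mass loss = 27.48 μm × 7.14 g/cm³ = 196.2 g·m⁻²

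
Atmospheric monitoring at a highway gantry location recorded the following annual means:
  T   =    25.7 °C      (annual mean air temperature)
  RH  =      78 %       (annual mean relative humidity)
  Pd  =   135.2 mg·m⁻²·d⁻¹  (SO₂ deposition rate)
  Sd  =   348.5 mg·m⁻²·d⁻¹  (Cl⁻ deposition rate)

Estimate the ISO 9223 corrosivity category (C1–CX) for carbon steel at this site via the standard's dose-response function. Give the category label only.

C5

carbon steel: T>10 °C ⇒ hinge -0.054·(25.7−10) = -0.8478
  SO₂ term: 1.77·135.2^0.52·exp(0.02·78-0.8478) = 46.28
  Cl⁻ term: 0.102·348.5^0.62·exp(0.033·78+0.04·25.7) = 141
  sum: 46.28 + 141 → r_corr = 187.2 μm/a
ISO 9223 Table 2 (carbon steel): 80 < 187 ≤ 200 μm/a ⇒ C5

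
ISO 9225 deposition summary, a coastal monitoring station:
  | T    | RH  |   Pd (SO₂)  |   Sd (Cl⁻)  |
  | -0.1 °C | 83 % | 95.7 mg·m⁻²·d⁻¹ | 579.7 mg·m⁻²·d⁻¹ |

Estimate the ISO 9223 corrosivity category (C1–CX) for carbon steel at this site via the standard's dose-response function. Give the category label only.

C5

carbon steel: temperature factor f = +0.150·(-10.1) = -1.5150
  Pd branch = 1.77·Pd^0.52·e^(0.02·RH+f) = 21.93 μm/a
  Cl⁻ term: 0.102·579.7^0.62·exp(0.033·83+0.04·-0.1) = 81.2
  sum: 21.93 + 81.2 → r_corr = 103.1 μm/a
ISO 9223 Table 2 (carbon steel): 80 < 103 ≤ 200 μm/a ⇒ C5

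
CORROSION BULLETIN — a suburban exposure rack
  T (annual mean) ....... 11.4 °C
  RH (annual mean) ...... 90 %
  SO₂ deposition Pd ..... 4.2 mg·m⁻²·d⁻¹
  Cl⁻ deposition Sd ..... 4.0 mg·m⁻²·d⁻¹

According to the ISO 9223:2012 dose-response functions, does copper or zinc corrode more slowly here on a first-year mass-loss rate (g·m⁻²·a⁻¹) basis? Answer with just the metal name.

copper: f(T) = -0.080·(T−10) [T>10 °C] = -0.1120
  sulphur-dioxide contribution → 1.392 μm/a
  chloride contribution → 0.6653 μm/a
  ⇒ r_corr(copper) = 2.058 μm/a
  mass loss = 2.058 μm/a × 8.96 g/cm³ = 18.44 g·m⁻²·a⁻¹
zinc: T>10 °C ⇒ hinge -0.071·(11.4−10) = -0.0994
  sulphur-dioxide contribution → 1.379 μm/a
  chloride contribution → 0.2088 μm/a
  ⇒ r_corr(zinc) = 1.588 μm/a
  mass loss = 1.588 μm/a × 7.14 g/cm³ = 11.34 g·m⁻²·a⁻¹
Ordering by g·m⁻²·a⁻¹: copper (18.4) > zinc (11.3)

zinc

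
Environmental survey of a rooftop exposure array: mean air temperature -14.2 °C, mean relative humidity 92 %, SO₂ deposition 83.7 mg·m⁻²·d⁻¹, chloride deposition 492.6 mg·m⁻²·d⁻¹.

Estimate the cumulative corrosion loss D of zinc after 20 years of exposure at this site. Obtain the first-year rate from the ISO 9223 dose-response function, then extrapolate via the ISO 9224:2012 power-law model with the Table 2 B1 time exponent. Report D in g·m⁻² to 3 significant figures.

zinc: temperature factor f = +0.038·(-24.2) = -0.9196
  Pd branch = 0.0129·Pd^0.44·e^(0.046·RH+f) = 2.484 μm/a
  Cl⁻ term: 0.0175·492.6^0.57·exp(0.008·92+0.085·-14.2) = 0.3743
  r_corr = 2.484 + 0.3743 = 2.858 μm/a
Power-law: D(20) = r_corr · 20^0.813
  D(20) = 2.858 × 20^0.813 = 2.858 × 11.42 = 32.65 μm
  Mass loss = 32.65 μm × 7.14 g/cm³ = 233.1 g·m⁻²

D(20) = 233 g·m⁻²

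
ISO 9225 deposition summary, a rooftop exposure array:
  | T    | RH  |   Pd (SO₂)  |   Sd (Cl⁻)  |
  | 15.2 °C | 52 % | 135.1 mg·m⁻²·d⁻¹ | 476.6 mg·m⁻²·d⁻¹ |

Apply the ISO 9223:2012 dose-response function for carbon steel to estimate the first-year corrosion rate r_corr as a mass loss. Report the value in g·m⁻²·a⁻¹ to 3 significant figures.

r_corr = 755 g·m⁻²·a⁻¹

carbon steel: T>10 °C ⇒ hinge -0.054·(15.2−10) = -0.2808
  Pd branch = 1.77·Pd^0.52·e^(0.02·RH+f) = 48.49 μm/a
  Sd branch = 0.102·Sd^0.62·e^(0.033·RH+0.04·T) = 47.68 μm/a
  r_corr = 48.49 + 47.68 = 96.17 μm/a
Convert to mass loss: 96.17 μm/a × 7.85 g/cm³ = 754.9 g·m⁻²·a⁻¹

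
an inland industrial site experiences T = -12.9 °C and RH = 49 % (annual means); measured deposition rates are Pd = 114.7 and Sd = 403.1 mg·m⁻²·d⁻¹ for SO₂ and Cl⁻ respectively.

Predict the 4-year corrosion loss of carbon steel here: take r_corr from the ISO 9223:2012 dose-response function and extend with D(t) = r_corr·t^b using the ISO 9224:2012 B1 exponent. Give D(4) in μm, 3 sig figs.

D(4) = 29.8 μm

carbon steel: temperature factor f = +0.150·(-22.9) = -3.4350
  sulphur-dioxide contribution → 1.79 μm/a
  chloride contribution → 12.65 μm/a
  ⇒ r_corr(carbon steel) = 14.44 μm/a
Long-term exponent b (ISO 9224 Table 2, B1) = 0.523
  D(4) = 14.44 × 4^0.523 = 14.44 × 2.065 = 29.82 μm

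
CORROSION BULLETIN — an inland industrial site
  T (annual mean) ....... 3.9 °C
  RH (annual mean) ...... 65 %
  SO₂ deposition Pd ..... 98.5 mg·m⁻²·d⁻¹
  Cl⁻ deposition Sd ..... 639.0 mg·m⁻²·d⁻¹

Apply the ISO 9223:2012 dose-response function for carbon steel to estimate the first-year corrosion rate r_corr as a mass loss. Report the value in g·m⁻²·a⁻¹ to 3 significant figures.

r_corr = 661 g·m⁻²·a⁻¹

carbon steel: temperature factor f = +0.150·(-6.1) = -0.9150
  Pd branch = 1.77·Pd^0.52·e^(0.02·RH+f) = 28.3 μm/a
  Sd branch = 0.102·Sd^0.62·e^(0.033·RH+0.04·T) = 55.89 μm/a
  sum: 28.3 + 55.89 → r_corr = 84.19 μm/a
Convert to mass loss: 84.19 μm/a × 7.85 g/cm³ = 660.9 g·m⁻²·a⁻¹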